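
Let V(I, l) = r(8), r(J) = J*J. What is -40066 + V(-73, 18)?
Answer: -40002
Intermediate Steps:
r(J) = J²
V(I, l) = 64 (V(I, l) = 8² = 64)
-40066 + V(-73, 18) = -40066 + 64 = -40002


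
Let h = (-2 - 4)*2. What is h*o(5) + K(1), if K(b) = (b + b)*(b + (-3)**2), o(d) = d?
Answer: -40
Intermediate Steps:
K(b) = 2*b*(9 + b) (K(b) = (2*b)*(b + 9) = (2*b)*(9 + b) = 2*b*(9 + b))
h = -12 (h = -6*2 = -12)
h*o(5) + K(1) = -12*5 + 2*1*(9 + 1) = -60 + 2*1*10 = -60 + 20 = -40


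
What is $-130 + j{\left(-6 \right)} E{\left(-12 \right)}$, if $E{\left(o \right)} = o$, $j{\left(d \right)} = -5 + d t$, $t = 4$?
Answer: $218$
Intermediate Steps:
$j{\left(d \right)} = -5 + 4 d$ ($j{\left(d \right)} = -5 + d 4 = -5 + 4 d$)
$-130 + j{\left(-6 \right)} E{\left(-12 \right)} = -130 + \left(-5 + 4 \left(-6\right)\right) \left(-12\right) = -130 + \left(-5 - 24\right) \left(-12\right) = -130 - -348 = -130 + 348 = 218$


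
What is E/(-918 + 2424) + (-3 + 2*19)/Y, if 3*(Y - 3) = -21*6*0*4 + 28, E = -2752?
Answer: 28153/27861 ≈ 1.0105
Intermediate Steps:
Y = 37/3 (Y = 3 + (-21*6*0*4 + 28)/3 = 3 + (-0*4 + 28)/3 = 3 + (-21*0 + 28)/3 = 3 + (0 + 28)/3 = 3 + (⅓)*28 = 3 + 28/3 = 37/3 ≈ 12.333)
E/(-918 + 2424) + (-3 + 2*19)/Y = -2752/(-918 + 2424) + (-3 + 2*19)/(37/3) = -2752/1506 + (-3 + 38)*(3/37) = -2752*1/1506 + 35*(3/37) = -1376/753 + 105/37 = 28153/27861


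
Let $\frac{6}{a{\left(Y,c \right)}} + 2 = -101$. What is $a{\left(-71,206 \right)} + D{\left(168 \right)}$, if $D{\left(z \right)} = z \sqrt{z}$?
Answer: $- \frac{6}{103} + 336 \sqrt{42} \approx 2177.5$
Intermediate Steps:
$a{\left(Y,c \right)} = - \frac{6}{103}$ ($a{\left(Y,c \right)} = \frac{6}{-2 - 101} = \frac{6}{-103} = 6 \left(- \frac{1}{103}\right) = - \frac{6}{103}$)
$D{\left(z \right)} = z^{\frac{3}{2}}$
$a{\left(-71,206 \right)} + D{\left(168 \right)} = - \frac{6}{103} + 168^{\frac{3}{2}} = - \frac{6}{103} + 336 \sqrt{42}$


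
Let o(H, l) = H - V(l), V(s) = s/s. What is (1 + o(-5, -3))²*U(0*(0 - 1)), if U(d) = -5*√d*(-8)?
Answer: 0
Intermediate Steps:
V(s) = 1
o(H, l) = -1 + H (o(H, l) = H - 1*1 = H - 1 = -1 + H)
U(d) = 40*√d
(1 + o(-5, -3))²*U(0*(0 - 1)) = (1 + (-1 - 5))²*(40*√(0*(0 - 1))) = (1 - 6)²*(40*√(0*(-1))) = (-5)²*(40*√0) = 25*(40*0) = 25*0 = 0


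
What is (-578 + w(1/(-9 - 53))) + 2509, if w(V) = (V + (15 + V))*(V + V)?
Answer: 1855227/961 ≈ 1930.5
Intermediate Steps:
w(V) = 2*V*(15 + 2*V) (w(V) = (15 + 2*V)*(2*V) = 2*V*(15 + 2*V))
(-578 + w(1/(-9 - 53))) + 2509 = (-578 + 2*(15 + 2/(-9 - 53))/(-9 - 53)) + 2509 = (-578 + 2*(15 + 2/(-62))/(-62)) + 2509 = (-578 + 2*(-1/62)*(15 + 2*(-1/62))) + 2509 = (-578 + 2*(-1/62)*(15 - 1/31)) + 2509 = (-578 + 2*(-1/62)*(464/31)) + 2509 = (-578 - 464/961) + 2509 = -555922/961 + 2509 = 1855227/961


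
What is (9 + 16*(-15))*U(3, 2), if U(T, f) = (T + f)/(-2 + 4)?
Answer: -1155/2 ≈ -577.50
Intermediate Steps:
U(T, f) = T/2 + f/2 (U(T, f) = (T + f)/2 = (T + f)*(½) = T/2 + f/2)
(9 + 16*(-15))*U(3, 2) = (9 + 16*(-15))*((½)*3 + (½)*2) = (9 - 240)*(3/2 + 1) = -231*5/2 = -1155/2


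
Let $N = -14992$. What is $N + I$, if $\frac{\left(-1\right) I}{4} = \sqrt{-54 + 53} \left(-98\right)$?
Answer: $-14992 + 392 i \approx -14992.0 + 392.0 i$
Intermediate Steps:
$I = 392 i$ ($I = - 4 \sqrt{-54 + 53} \left(-98\right) = - 4 \sqrt{-1} \left(-98\right) = - 4 i \left(-98\right) = - 4 \left(- 98 i\right) = 392 i \approx 392.0 i$)
$N + I = -14992 + 392 i$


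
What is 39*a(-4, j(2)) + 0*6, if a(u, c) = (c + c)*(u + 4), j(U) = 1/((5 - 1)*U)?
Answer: 0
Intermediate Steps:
j(U) = 1/(4*U)
a(u, c) = 2*c*(4 + u) (a(u, c) = (2*c)*(4 + u) = 2*c*(4 + u))
39*a(-4, j(2)) + 0*6 = 39*(2*((1/4)/2)*(4 - 4)) + 0*6 = 39*(2*((1/4)*(1/2))*0) + 0 = 39*(2*(1/8)*0) + 0 = 39*0 + 0 = 0 + 0 = 0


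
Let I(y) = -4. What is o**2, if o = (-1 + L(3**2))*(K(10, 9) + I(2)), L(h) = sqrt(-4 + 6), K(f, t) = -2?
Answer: 108 - 72*sqrt(2) ≈ 6.1766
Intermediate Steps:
L(h) = sqrt(2)
o = 6 - 6*sqrt(2) (o = (-1 + sqrt(2))*(-2 - 4) = (-1 + sqrt(2))*(-6) = 6 - 6*sqrt(2) ≈ -2.4853)
o**2 = (6 - 6*sqrt(2))**2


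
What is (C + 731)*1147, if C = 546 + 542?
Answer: 2086393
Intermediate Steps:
C = 1088
(C + 731)*1147 = (1088 + 731)*1147 = 1819*1147 = 2086393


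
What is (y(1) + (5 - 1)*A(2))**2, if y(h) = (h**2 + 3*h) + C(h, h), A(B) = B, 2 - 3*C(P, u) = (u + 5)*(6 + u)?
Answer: 16/9 ≈ 1.7778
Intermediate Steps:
C(P, u) = 2/3 - (5 + u)*(6 + u)/3 (C(P, u) = 2/3 - (u + 5)*(6 + u)/3 = 2/3 - (5 + u)*(6 + u)/3)
y(h) = -28/3 - 2*h/3 + 2*h**2/3 (y(h) = (h**2 + 3*h) + (-28/3 - 11*h/3 - h**2/3) = -28/3 - 2*h/3 + 2*h**2/3)
(y(1) + (5 - 1)*A(2))**2 = ((-28/3 - 2/3*1 + (2/3)*1**2) + (5 - 1)*2)**2 = ((-28/3 - 2/3 + (2/3)*1) + 4*2)**2 = ((-28/3 - 2/3 + 2/3) + 8)**2 = (-28/3 + 8)**2 = (-4/3)**2 = 16/9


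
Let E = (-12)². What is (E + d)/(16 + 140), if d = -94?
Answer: 25/78 ≈ 0.32051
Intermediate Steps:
E = 144
(E + d)/(16 + 140) = (144 - 94)/(16 + 140) = 50/156 = 50*(1/156) = 25/78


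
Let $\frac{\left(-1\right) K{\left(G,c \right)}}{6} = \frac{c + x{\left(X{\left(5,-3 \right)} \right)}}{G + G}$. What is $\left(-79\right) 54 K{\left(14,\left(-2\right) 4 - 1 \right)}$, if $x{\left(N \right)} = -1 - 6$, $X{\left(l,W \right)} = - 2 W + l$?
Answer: $- \frac{102384}{7} \approx -14626.0$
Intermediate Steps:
$X{\left(l,W \right)} = l - 2 W$
$x{\left(N \right)} = -7$ ($x{\left(N \right)} = -1 - 6 = -7$)
$K{\left(G,c \right)} = - \frac{3 \left(-7 + c\right)}{G}$ ($K{\left(G,c \right)} = - 6 \frac{c - 7}{G + G} = - 6 \frac{-7 + c}{2 G} = - \frac{3 \left(-7 + c\right)}{G}$)
$\left(-79\right) 54 K{\left(14,\left(-2\right) 4 - 1 \right)} = \left(-79\right) 54 \frac{3 \left(7 - \left(\left(-2\right) 4 - 1\right)\right)}{14} = - 4266 \cdot 3 \cdot \frac{1}{14} \left(7 - \left(-8 - 1\right)\right) = - 4266 \cdot 3 \cdot \frac{1}{14} \left(7 - -9\right) = - 4266 \cdot 3 \cdot \frac{1}{14} \left(7 + 9\right) = - 4266 \cdot 3 \cdot \frac{1}{14} \cdot 16 = \left(-4266\right) \frac{24}{7} = - \frac{102384}{7}$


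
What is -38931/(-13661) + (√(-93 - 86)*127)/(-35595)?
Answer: 2049/719 - 127*I*√179/35595 ≈ 2.8498 - 0.047735*I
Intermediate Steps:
-38931/(-13661) + (√(-93 - 86)*127)/(-35595) = -38931*(-1/13661) + (√(-179)*127)*(-1/35595) = 2049/719 + ((I*√179)*127)*(-1/35595) = 2049/719 + (127*I*√179)*(-1/35595) = 2049/719 - 127*I*√179/35595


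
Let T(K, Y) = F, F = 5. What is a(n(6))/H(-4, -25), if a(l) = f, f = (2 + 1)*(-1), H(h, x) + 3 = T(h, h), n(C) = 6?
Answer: -3/2 ≈ -1.5000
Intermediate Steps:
T(K, Y) = 5
H(h, x) = 2 (H(h, x) = -3 + 5 = 2)
f = -3 (f = 3*(-1) = -3)
a(l) = -3
a(n(6))/H(-4, -25) = -3/2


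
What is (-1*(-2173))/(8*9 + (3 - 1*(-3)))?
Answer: 2173/78 ≈ 27.859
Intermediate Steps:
(-1*(-2173))/(8*9 + (3 - 1*(-3))) = 2173/(72 + (3 + 3)) = 2173/(72 + 6) = 2173/78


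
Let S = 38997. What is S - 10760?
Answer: 28237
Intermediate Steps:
S - 10760 = 38997 - 10760 = 28237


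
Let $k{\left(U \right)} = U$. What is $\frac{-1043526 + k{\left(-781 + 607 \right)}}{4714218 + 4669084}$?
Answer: $- \frac{521850}{4691651} \approx -0.11123$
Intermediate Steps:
$\frac{-1043526 + k{\left(-781 + 607 \right)}}{4714218 + 4669084} = \frac{-1043526 + \left(-781 + 607\right)}{4714218 + 4669084} = \frac{-1043526 - 174}{9383302} = \left(-1043700\right) \frac{1}{9383302} = - \frac{521850}{4691651}$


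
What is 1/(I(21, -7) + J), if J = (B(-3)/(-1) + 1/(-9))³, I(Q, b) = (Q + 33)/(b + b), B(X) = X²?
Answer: -5103/3879259 ≈ -0.0013155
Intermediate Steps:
I(Q, b) = (33 + Q)/(2*b) (I(Q, b) = (33 + Q)/((2*b)) = (33 + Q)*(1/(2*b)) = (33 + Q)/(2*b))
J = -551368/729 (J = ((-3)²/(-1) + 1/(-9))³ = (9*(-1) + 1*(-⅑))³ = (-9 - ⅑)³ = (-82/9)³ = -551368/729 ≈ -756.33)
1/(I(21, -7) + J) = 1/((½)*(33 + 21)/(-7) - 551368/729) = 1/((½)*(-⅐)*54 - 551368/729) = 1/(-27/7 - 551368/729) = 1/(-3879259/5103) = -5103/3879259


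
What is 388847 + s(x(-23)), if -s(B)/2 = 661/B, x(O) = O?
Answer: 8944803/23 ≈ 3.8890e+5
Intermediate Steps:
s(B) = -1322/B
388847 + s(x(-23)) = 388847 - 1322/(-23) = 388847 - 1322*(-1/23) = 388847 + 1322/23 = 8944803/23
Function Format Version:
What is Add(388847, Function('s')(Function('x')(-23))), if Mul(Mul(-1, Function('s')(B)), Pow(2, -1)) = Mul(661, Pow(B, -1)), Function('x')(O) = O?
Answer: Rational(8944803, 23) ≈ 3.8890e+5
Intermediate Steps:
Function('s')(B) = Mul(-1322, Pow(B, -1)) (Function('s')(B) = Mul(-2, Mul(661, Pow(B, -1))) = Mul(-1322, Pow(B, -1)))
Add(388847, Function('s')(Function('x')(-23))) = Add(388847, Mul(-1322, Pow(-23, -1))) = Add(388847, Mul(-1322, Rational(-1, 23))) = Add(388847, Rational(1322, 23)) = Rational(8944803, 23)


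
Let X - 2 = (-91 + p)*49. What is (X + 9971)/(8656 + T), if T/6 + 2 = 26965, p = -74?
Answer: 944/85217 ≈ 0.011078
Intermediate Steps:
T = 161778 (T = -12 + 6*26965 = -12 + 161790 = 161778)
X = -8083 (X = 2 + (-91 - 74)*49 = 2 - 165*49 = 2 - 8085 = -8083)
(X + 9971)/(8656 + T) = (-8083 + 9971)/(8656 + 161778) = 1888/170434 = 1888*(1/170434) = 944/85217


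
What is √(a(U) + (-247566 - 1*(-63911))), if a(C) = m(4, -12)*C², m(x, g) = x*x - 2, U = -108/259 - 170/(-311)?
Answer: I*√1191578082505559/80549 ≈ 428.55*I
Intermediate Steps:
U = 10442/80549 (U = -108*1/259 - 170*(-1/311) = -108/259 + 170/311 = 10442/80549 ≈ 0.12964)
m(x, g) = -2 + x² (m(x, g) = x² - 2 = -2 + x²)
a(C) = 14*C² (a(C) = (-2 + 4²)*C² = (-2 + 16)*C² = 14*C²)
√(a(U) + (-247566 - 1*(-63911))) = √(14*(10442/80549)² + (-247566 - 1*(-63911))) = √(14*(109035364/6488141401) + (-247566 + 63911)) = √(218070728/926877343 - 183655) = √(-170225440357937/926877343) = I*√1191578082505559/80549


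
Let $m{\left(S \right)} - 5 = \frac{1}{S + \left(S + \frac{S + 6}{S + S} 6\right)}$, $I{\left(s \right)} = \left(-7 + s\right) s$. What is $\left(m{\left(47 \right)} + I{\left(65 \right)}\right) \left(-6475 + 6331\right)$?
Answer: $- \frac{2488063968}{4577} \approx -5.436 \cdot 10^{5}$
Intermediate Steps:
$I{\left(s \right)} = s \left(-7 + s\right)$
$m{\left(S \right)} = 5 + \frac{1}{2 S + \frac{3 \left(6 + S\right)}{S}}$ ($m{\left(S \right)} = 5 + \frac{1}{S + \left(S + \frac{S + 6}{S + S} 6\right)} = 5 + \frac{1}{S + \left(S + \frac{6 + S}{2 S} 6\right)} = 5 + \frac{1}{S + \left(S + \frac{3 \left(6 + S\right)}{S}\right)} = 5 + \frac{1}{2 S + \frac{3 \left(6 + S\right)}{S}}$)
$\left(m{\left(47 \right)} + I{\left(65 \right)}\right) \left(-6475 + 6331\right) = \left(\frac{2 \left(45 + 5 \cdot 47^{2} + 8 \cdot 47\right)}{18 + 2 \cdot 47^{2} + 3 \cdot 47} + 65 \left(-7 + 65\right)\right) \left(-6475 + 6331\right) = \left(\frac{2 \left(45 + 5 \cdot 2209 + 376\right)}{18 + 2 \cdot 2209 + 141} + 65 \cdot 58\right) \left(-144\right) = \left(\frac{2 \left(45 + 11045 + 376\right)}{18 + 4418 + 141} + 3770\right) \left(-144\right) = \left(2 \cdot \frac{1}{4577} \cdot 11466 + 3770\right) \left(-144\right) = \left(\frac{22932}{4577} + 3770\right) \left(-144\right) = \frac{17278222}{4577} \left(-144\right) = - \frac{2488063968}{4577}$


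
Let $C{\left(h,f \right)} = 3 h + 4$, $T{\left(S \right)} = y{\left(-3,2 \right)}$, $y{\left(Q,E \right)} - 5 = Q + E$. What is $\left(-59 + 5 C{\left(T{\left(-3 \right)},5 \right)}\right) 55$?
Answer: $1155$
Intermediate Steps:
$y{\left(Q,E \right)} = 5 + E + Q$ ($y{\left(Q,E \right)} = 5 + \left(Q + E\right) = 5 + \left(E + Q\right) = 5 + E + Q$)
$T{\left(S \right)} = 4$ ($T{\left(S \right)} = 5 + 2 - 3 = 4$)
$C{\left(h,f \right)} = 4 + 3 h$
$\left(-59 + 5 C{\left(T{\left(-3 \right)},5 \right)}\right) 55 = \left(-59 + 5 \left(4 + 3 \cdot 4\right)\right) 55 = \left(-59 + 5 \left(4 + 12\right)\right) 55 = \left(-59 + 5 \cdot 16\right) 55 = \left(-59 + 80\right) 55 = 21 \cdot 55 = 1155$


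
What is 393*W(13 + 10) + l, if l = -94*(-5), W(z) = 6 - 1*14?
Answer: -2674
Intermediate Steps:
W(z) = -8 (W(z) = 6 - 14 = -8)
l = 470
393*W(13 + 10) + l = 393*(-8) + 470 = -3144 + 470 = -2674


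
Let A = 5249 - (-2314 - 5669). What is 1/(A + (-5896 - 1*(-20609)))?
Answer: 1/27945 ≈ 3.5785e-5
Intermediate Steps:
A = 13232 (A = 5249 - 1*(-7983) = 5249 + 7983 = 13232)
1/(A + (-5896 - 1*(-20609))) = 1/(13232 + (-5896 - 1*(-20609))) = 1/(13232 + (-5896 + 20609)) = 1/(13232 + 14713) = 1/27945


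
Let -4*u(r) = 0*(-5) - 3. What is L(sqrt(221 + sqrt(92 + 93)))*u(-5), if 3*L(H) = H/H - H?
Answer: 1/4 - sqrt(221 + sqrt(185))/4 ≈ -3.5792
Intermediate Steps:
L(H) = 1/3 - H/3 (L(H) = (H/H - H)/3 = (1 - H)/3 = 1/3 - H/3)
u(r) = 3/4 (u(r) = -(0*(-5) - 3)/4 = -(0 - 3)/4 = -1/4*(-3) = 3/4)
L(sqrt(221 + sqrt(92 + 93)))*u(-5) = (1/3 - sqrt(221 + sqrt(92 + 93))/3)*(3/4) = (1/3 - sqrt(221 + sqrt(185))/3)*(3/4) = 1/4 - sqrt(221 + sqrt(185))/4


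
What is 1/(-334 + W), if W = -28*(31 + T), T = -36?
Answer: -1/194 ≈ -0.0051546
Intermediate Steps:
W = 140 (W = -28*(31 - 36) = -28*(-5) = 140)
1/(-334 + W) = 1/(-334 + 140) = 1/(-194) = -1/194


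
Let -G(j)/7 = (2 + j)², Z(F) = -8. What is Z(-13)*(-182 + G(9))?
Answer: 8232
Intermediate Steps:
G(j) = -7*(2 + j)²
Z(-13)*(-182 + G(9)) = -8*(-182 - 7*(2 + 9)²) = -8*(-182 - 7*11²) = -8*(-182 - 7*121) = -8*(-182 - 847) = -8*(-1029) = 8232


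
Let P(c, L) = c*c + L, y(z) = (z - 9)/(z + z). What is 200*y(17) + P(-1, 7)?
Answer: 936/17 ≈ 55.059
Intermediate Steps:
y(z) = (-9 + z)/(2*z) (y(z) = (-9 + z)/((2*z)) = (-9 + z)*(1/(2*z)) = (-9 + z)/(2*z))
P(c, L) = L + c**2 (P(c, L) = c**2 + L = L + c**2)
200*y(17) + P(-1, 7) = 200*((1/2)*(-9 + 17)/17) + (7 + (-1)**2) = 200*((1/2)*(1/17)*8) + (7 + 1) = 200*(4/17) + 8 = 800/17 + 8 = 936/17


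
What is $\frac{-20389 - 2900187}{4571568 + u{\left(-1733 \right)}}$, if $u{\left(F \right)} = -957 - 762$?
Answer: $- \frac{2920576}{4569849} \approx -0.6391$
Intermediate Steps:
$u{\left(F \right)} = -1719$
$\frac{-20389 - 2900187}{4571568 + u{\left(-1733 \right)}} = \frac{-20389 - 2900187}{4571568 - 1719} = - \frac{2920576}{4569849}$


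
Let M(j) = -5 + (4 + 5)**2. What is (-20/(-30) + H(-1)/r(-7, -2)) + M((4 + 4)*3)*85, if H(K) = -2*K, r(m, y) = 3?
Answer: 19384/3 ≈ 6461.3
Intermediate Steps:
M(j) = 76 (M(j) = -5 + 9**2 = -5 + 81 = 76)
(-20/(-30) + H(-1)/r(-7, -2)) + M((4 + 4)*3)*85 = (-20/(-30) - 2*(-1)/3) + 76*85 = (-20*(-1/30) + 2*(1/3)) + 6460 = (2/3 + 2/3) + 6460 = 4/3 + 6460 = 19384/3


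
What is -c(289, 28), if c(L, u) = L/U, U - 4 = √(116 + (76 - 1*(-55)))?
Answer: 1156/231 - 289*√247/231 ≈ -14.658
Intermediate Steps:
U = 4 + √247 (U = 4 + √(116 + (76 - 1*(-55))) = 4 + √(116 + (76 + 55)) = 4 + √(116 + 131) = 4 + √247 ≈ 19.716)
c(L, u) = L/(4 + √247)
-c(289, 28) = -289/(4 + √247)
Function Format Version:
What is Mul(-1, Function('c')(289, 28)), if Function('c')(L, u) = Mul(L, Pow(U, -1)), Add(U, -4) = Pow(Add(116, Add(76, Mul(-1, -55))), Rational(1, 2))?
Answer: Add(Rational(1156, 231), Mul(Rational(-289, 231), Pow(247, Rational(1, 2)))) ≈ -14.658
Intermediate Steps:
U = Add(4, Pow(247, Rational(1, 2))) (U = Add(4, Pow(Add(116, Add(76, Mul(-1, -55))), Rational(1, 2))) = Add(4, Pow(Add(116, Add(76, 55)), Rational(1, 2))) = Add(4, Pow(Add(116, 131), Rational(1, 2))) = Add(4, Pow(247, Rational(1, 2))) ≈ 19.716)
Function('c')(L, u) = Mul(L, Pow(Add(4, Pow(247, Rational(1, 2))), -1))
Mul(-1, Function('c')(289, 28)) = Mul(-1, Mul(289, Pow(Add(4, Pow(247, Rational(1, 2))), -1))) = Mul(-289, Pow(Add(4, Pow(247, Rational(1, 2))), -1))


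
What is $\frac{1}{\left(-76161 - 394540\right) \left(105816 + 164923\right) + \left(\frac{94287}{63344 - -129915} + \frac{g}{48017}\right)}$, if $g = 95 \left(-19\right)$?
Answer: $- \frac{9279717403}{1182580442050494986333} \approx -7.847 \cdot 10^{-12}$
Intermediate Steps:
$g = -1805$
$\frac{1}{\left(-76161 - 394540\right) \left(105816 + 164923\right) + \left(\frac{94287}{63344 - -129915} + \frac{g}{48017}\right)} = \frac{1}{\left(-76161 - 394540\right) \left(105816 + 164923\right) + \left(\frac{94287}{63344 - -129915} - \frac{1805}{48017}\right)} = \frac{1}{\left(-470701\right) 270739 + \left(\frac{94287}{63344 + 129915} - \frac{1805}{48017}\right)} = \frac{1}{-127437118039 - \left(\frac{1805}{48017} - \frac{94287}{193259}\right)} = \frac{1}{-127437118039 + \left(94287 \cdot \frac{1}{193259} - \frac{1805}{48017}\right)} = \frac{1}{-127437118039 + \left(\frac{94287}{193259} - \frac{1805}{48017}\right)} = \frac{1}{-127437118039 + \frac{4178546384}{9279717403}} = \frac{1}{- \frac{1182580442050494986333}{9279717403}} = - \frac{9279717403}{1182580442050494986333}$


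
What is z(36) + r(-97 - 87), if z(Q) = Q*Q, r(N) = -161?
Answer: 1135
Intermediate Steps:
z(Q) = Q²
z(36) + r(-97 - 87) = 36² - 161 = 1296 - 161 = 1135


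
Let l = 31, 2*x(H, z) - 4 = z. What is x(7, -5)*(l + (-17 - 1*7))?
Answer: -7/2 ≈ -3.5000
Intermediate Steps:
x(H, z) = 2 + z/2
x(7, -5)*(l + (-17 - 1*7)) = (2 + (1/2)*(-5))*(31 + (-17 - 1*7)) = (2 - 5/2)*(31 + (-17 - 7)) = -(31 - 24)/2 = -1/2*7 = -7/2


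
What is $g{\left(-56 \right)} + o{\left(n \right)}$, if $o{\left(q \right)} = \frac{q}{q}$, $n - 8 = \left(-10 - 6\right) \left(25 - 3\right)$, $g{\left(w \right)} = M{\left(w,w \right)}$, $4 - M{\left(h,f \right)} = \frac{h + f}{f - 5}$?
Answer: $\frac{193}{61} \approx 3.1639$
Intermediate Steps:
$M{\left(h,f \right)} = 4 - \frac{f + h}{-5 + f}$ ($M{\left(h,f \right)} = 4 - \frac{h + f}{f - 5} = 4 - \frac{f + h}{-5 + f}$)
$g{\left(w \right)} = \frac{-20 + 2 w}{-5 + w}$ ($g{\left(w \right)} = \frac{-20 - w + 3 w}{-5 + w} = \frac{-20 + 2 w}{-5 + w}$)
$n = -344$ ($n = 8 + \left(-10 - 6\right) \left(25 - 3\right) = 8 - 352 = -344$)
$o{\left(q \right)} = 1$
$g{\left(-56 \right)} + o{\left(n \right)} = \frac{2 \left(-10 - 56\right)}{-5 - 56} + 1 = 2 \frac{1}{-61} \left(-66\right) + 1 = 2 \left(- \frac{1}{61}\right) \left(-66\right) + 1 = \frac{132}{61} + 1 = \frac{193}{61}$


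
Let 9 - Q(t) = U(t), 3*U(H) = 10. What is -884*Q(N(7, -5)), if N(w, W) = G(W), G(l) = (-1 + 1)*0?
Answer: -15028/3 ≈ -5009.3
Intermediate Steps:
U(H) = 10/3 (U(H) = (⅓)*10 = 10/3)
G(l) = 0 (G(l) = 0*0 = 0)
N(w, W) = 0
Q(t) = 17/3 (Q(t) = 9 - 1*10/3 = 9 - 10/3 = 17/3)
-884*Q(N(7, -5)) = -884*17/3 = -15028/3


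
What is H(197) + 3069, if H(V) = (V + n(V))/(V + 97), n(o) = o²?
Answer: 156882/49 ≈ 3201.7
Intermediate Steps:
H(V) = (V + V²)/(97 + V) (H(V) = (V + V²)/(V + 97) = (V + V²)/(97 + V))
H(197) + 3069 = 197*(1 + 197)/(97 + 197) + 3069 = 197*198/294 + 3069 = 197*(1/294)*198 + 3069 = 6501/49 + 3069 = 156882/49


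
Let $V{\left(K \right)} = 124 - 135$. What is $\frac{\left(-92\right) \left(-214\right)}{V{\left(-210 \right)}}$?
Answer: $- \frac{19688}{11} \approx -1789.8$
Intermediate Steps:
$V{\left(K \right)} = -11$
$\frac{\left(-92\right) \left(-214\right)}{V{\left(-210 \right)}} = \frac{\left(-92\right) \left(-214\right)}{-11} = 19688 \left(- \frac{1}{11}\right) = - \frac{19688}{11}$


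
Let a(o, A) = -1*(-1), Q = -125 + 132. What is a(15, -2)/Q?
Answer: ⅐ ≈ 0.14286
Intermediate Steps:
Q = 7
a(o, A) = 1
a(15, -2)/Q = 1/7 = 1*(⅐) = ⅐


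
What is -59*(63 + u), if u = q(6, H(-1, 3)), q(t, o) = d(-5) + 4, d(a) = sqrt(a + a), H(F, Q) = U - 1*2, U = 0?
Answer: -3953 - 59*I*sqrt(10) ≈ -3953.0 - 186.57*I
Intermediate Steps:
H(F, Q) = -2 (H(F, Q) = 0 - 1*2 = 0 - 2 = -2)
d(a) = sqrt(2)*sqrt(a) (d(a) = sqrt(2*a) = sqrt(2)*sqrt(a))
q(t, o) = 4 + I*sqrt(10) (q(t, o) = sqrt(2)*sqrt(-5) + 4 = sqrt(2)*(I*sqrt(5)) + 4 = I*sqrt(10) + 4 = 4 + I*sqrt(10))
u = 4 + I*sqrt(10) ≈ 4.0 + 3.1623*I
-59*(63 + u) = -59*(63 + (4 + I*sqrt(10))) = -59*(67 + I*sqrt(10)) = -3953 - 59*I*sqrt(10)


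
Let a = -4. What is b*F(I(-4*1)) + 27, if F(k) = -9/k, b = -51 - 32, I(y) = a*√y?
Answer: 27 + 747*I/8 ≈ 27.0 + 93.375*I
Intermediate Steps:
I(y) = -4*√y
b = -83
b*F(I(-4*1)) + 27 = -(-747)/((-4*2*I)) + 27 = -(-747)/((-8*I)) + 27 = -(-747)*I/8 + 27 = 747*I/8 + 27 = 27 + 747*I/8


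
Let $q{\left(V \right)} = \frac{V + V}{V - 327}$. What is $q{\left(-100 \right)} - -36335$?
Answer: $\frac{15515245}{427} \approx 36335.0$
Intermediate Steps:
$q{\left(V \right)} = \frac{2 V}{-327 + V}$
$q{\left(-100 \right)} - -36335 = 2 \left(-100\right) \frac{1}{-327 - 100} - -36335 = 2 \left(-100\right) \frac{1}{-427} + 36335 = 2 \left(-100\right) \left(- \frac{1}{427}\right) + 36335 = \frac{200}{427} + 36335 = \frac{15515245}{427}$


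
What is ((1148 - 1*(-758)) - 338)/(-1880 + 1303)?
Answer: -1568/577 ≈ -2.7175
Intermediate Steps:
((1148 - 1*(-758)) - 338)/(-1880 + 1303) = ((1148 + 758) - 338)/(-577) = (1906 - 338)*(-1/577) = 1568*(-1/577) = -1568/577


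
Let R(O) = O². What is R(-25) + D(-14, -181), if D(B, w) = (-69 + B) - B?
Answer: 556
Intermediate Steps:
D(B, w) = -69
R(-25) + D(-14, -181) = (-25)² - 69 = 625 - 69 = 556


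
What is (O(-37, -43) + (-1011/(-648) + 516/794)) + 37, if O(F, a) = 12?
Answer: 4391365/85752 ≈ 51.210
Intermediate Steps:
(O(-37, -43) + (-1011/(-648) + 516/794)) + 37 = (12 + (-1011/(-648) + 516/794)) + 37 = (12 + (-1011*(-1/648) + 516*(1/794))) + 37 = (12 + (337/216 + 258/397)) + 37 = (12 + 189517/85752) + 37 = 1218541/85752 + 37 = 4391365/85752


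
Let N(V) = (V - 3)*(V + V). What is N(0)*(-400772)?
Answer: 0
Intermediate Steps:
N(V) = 2*V*(-3 + V) (N(V) = (-3 + V)*(2*V) = 2*V*(-3 + V))
N(0)*(-400772) = (2*0*(-3 + 0))*(-400772) = (2*0*(-3))*(-400772) = 0*(-400772) = 0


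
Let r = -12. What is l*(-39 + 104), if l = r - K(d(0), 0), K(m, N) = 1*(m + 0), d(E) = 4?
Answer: -1040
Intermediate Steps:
K(m, N) = m (K(m, N) = 1*m = m)
l = -16 (l = -12 - 1*4 = -12 - 4 = -16)
l*(-39 + 104) = -16*(-39 + 104) = -16*65 = -1040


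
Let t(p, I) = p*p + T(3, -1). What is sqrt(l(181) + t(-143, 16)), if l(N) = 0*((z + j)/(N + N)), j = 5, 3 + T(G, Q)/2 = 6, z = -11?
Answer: sqrt(20455) ≈ 143.02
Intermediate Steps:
T(G, Q) = 6 (T(G, Q) = -6 + 2*6 = -6 + 12 = 6)
t(p, I) = 6 + p**2 (t(p, I) = p*p + 6 = p**2 + 6 = 6 + p**2)
l(N) = 0 (l(N) = 0*((-11 + 5)/(N + N)) = 0*(-6*1/(2*N)) = 0*(-3/N) = 0)
sqrt(l(181) + t(-143, 16)) = sqrt(0 + (6 + (-143)**2)) = sqrt(0 + (6 + 20449)) = sqrt(0 + 20455) = sqrt(20455)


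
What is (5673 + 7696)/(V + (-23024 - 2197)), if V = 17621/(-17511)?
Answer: -234104559/441662552 ≈ -0.53005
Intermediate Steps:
V = -17621/17511 (V = 17621*(-1/17511) = -17621/17511 ≈ -1.0063)
(5673 + 7696)/(V + (-23024 - 2197)) = (5673 + 7696)/(-17621/17511 + (-23024 - 2197)) = 13369/(-17621/17511 - 25221) = 13369/(-441662552/17511) = 13369*(-17511/441662552) = -234104559/441662552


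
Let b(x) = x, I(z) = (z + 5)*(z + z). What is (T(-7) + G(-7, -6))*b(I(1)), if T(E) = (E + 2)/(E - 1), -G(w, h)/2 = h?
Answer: 303/2 ≈ 151.50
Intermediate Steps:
G(w, h) = -2*h
I(z) = 2*z*(5 + z) (I(z) = (5 + z)*(2*z) = 2*z*(5 + z))
T(E) = (2 + E)/(-1 + E)
(T(-7) + G(-7, -6))*b(I(1)) = ((2 - 7)/(-1 - 7) - 2*(-6))*(2*1*(5 + 1)) = (-5/(-8) + 12)*(2*1*6) = (-⅛*(-5) + 12)*12 = (5/8 + 12)*12 = (101/8)*12 = 303/2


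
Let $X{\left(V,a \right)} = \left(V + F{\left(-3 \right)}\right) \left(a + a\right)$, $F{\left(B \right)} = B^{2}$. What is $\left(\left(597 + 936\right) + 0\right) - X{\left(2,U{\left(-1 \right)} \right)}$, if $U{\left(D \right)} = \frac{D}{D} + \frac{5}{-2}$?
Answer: $1566$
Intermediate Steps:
$U{\left(D \right)} = - \frac{3}{2}$ ($U{\left(D \right)} = 1 + 5 \left(- \frac{1}{2}\right) = 1 - \frac{5}{2} = - \frac{3}{2}$)
$X{\left(V,a \right)} = 2 a \left(9 + V\right)$ ($X{\left(V,a \right)} = \left(V + \left(-3\right)^{2}\right) \left(a + a\right) = \left(V + 9\right) 2 a = \left(9 + V\right) 2 a = 2 a \left(9 + V\right)$)
$\left(\left(597 + 936\right) + 0\right) - X{\left(2,U{\left(-1 \right)} \right)} = \left(\left(597 + 936\right) + 0\right) - 2 \left(- \frac{3}{2}\right) \left(9 + 2\right) = \left(1533 + 0\right) - 2 \left(- \frac{3}{2}\right) 11 = 1533 - -33 = 1533 + 33 = 1566$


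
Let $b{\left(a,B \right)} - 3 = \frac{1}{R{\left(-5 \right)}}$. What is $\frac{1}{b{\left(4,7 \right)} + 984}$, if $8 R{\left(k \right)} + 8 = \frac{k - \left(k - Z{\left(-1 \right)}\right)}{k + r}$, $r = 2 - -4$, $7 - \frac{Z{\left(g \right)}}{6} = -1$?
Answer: $\frac{5}{4936} \approx 0.001013$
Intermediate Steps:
$Z{\left(g \right)} = 48$ ($Z{\left(g \right)} = 42 - -6 = 42 + 6 = 48$)
$r = 6$ ($r = 2 + 4 = 6$)
$R{\left(k \right)} = -1 + \frac{6}{6 + k}$ ($R{\left(k \right)} = -1 + \frac{\left(k - \left(-48 + k\right)\right) \frac{1}{k + 6}}{8} = -1 + \frac{48 \frac{1}{6 + k}}{8} = -1 + \frac{6}{6 + k}$)
$b{\left(a,B \right)} = \frac{16}{5}$ ($b{\left(a,B \right)} = 3 + \frac{1}{\left(-1\right) \left(-5\right) \frac{1}{6 - 5}} = 3 + \frac{1}{\left(-1\right) \left(-5\right) 1^{-1}} = 3 + \frac{1}{\left(-1\right) \left(-5\right) 1} = 3 + \frac{1}{5} = \frac{16}{5}$)
$\frac{1}{b{\left(4,7 \right)} + 984} = \frac{1}{\frac{16}{5} + 984} = \frac{1}{\frac{4936}{5}} = \frac{5}{4936}$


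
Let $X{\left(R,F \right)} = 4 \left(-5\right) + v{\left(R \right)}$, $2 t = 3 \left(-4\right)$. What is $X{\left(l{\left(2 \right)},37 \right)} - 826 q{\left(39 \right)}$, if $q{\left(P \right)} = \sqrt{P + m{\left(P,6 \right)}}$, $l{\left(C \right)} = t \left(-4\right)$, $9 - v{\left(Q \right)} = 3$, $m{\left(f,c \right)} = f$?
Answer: $-14 - 826 \sqrt{78} \approx -7309.0$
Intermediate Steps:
$t = -6$ ($t = \frac{3 \left(-4\right)}{2} = \frac{1}{2} \left(-12\right) = -6$)
$v{\left(Q \right)} = 6$ ($v{\left(Q \right)} = 9 - 3 = 6$)
$l{\left(C \right)} = 24$ ($l{\left(C \right)} = \left(-6\right) \left(-4\right) = 24$)
$q{\left(P \right)} = \sqrt{2} \sqrt{P}$ ($q{\left(P \right)} = \sqrt{P + P} = \sqrt{2 P} = \sqrt{2} \sqrt{P}$)
$X{\left(R,F \right)} = -14$ ($X{\left(R,F \right)} = 4 \left(-5\right) + 6 = -20 + 6 = -14$)
$X{\left(l{\left(2 \right)},37 \right)} - 826 q{\left(39 \right)} = -14 - 826 \sqrt{2} \sqrt{39} = -14 - 826 \sqrt{78}$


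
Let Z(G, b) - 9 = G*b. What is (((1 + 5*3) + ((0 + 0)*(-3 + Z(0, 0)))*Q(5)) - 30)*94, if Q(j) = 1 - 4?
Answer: -1316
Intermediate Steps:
Q(j) = -3
Z(G, b) = 9 + G*b
(((1 + 5*3) + ((0 + 0)*(-3 + Z(0, 0)))*Q(5)) - 30)*94 = (((1 + 5*3) + ((0 + 0)*(-3 + (9 + 0*0)))*(-3)) - 30)*94 = (((1 + 15) + (0*(-3 + (9 + 0)))*(-3)) - 30)*94 = ((16 + (0*(-3 + 9))*(-3)) - 30)*94 = ((16 + (0*6)*(-3)) - 30)*94 = ((16 + 0*(-3)) - 30)*94 = ((16 + 0) - 30)*94 = (16 - 30)*94 = -14*94 = -1316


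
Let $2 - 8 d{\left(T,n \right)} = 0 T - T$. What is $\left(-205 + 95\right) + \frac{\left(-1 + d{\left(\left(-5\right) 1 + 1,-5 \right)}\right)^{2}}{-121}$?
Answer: $- \frac{212985}{1936} \approx -110.01$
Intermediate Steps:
$d{\left(T,n \right)} = \frac{1}{4} + \frac{T}{8}$ ($d{\left(T,n \right)} = \frac{1}{4} - \frac{0 T - T}{8} = \frac{1}{4} - \frac{0 - T}{8} = \frac{1}{4} - \frac{\left(-1\right) T}{8} = \frac{1}{4} + \frac{T}{8}$)
$\left(-205 + 95\right) + \frac{\left(-1 + d{\left(\left(-5\right) 1 + 1,-5 \right)}\right)^{2}}{-121} = \left(-205 + 95\right) + \frac{\left(-1 + \left(\frac{1}{4} + \frac{\left(-5\right) 1 + 1}{8}\right)\right)^{2}}{-121} = -110 + \left(-1 + \left(\frac{1}{4} + \frac{-5 + 1}{8}\right)\right)^{2} \left(- \frac{1}{121}\right) = -110 + \left(-1 + \left(\frac{1}{4} + \frac{1}{8} \left(-4\right)\right)\right)^{2} \left(- \frac{1}{121}\right) = -110 + \left(-1 + \left(\frac{1}{4} - \frac{1}{2}\right)\right)^{2} \left(- \frac{1}{121}\right) = -110 + \left(-1 - \frac{1}{4}\right)^{2} \left(- \frac{1}{121}\right) = -110 + \left(- \frac{5}{4}\right)^{2} \left(- \frac{1}{121}\right) = -110 + \frac{25}{16} \left(- \frac{1}{121}\right) = -110 - \frac{25}{1936} = - \frac{212985}{1936}$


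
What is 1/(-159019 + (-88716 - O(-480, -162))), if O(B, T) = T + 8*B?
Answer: -1/243733 ≈ -4.1028e-6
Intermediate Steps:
1/(-159019 + (-88716 - O(-480, -162))) = 1/(-159019 + (-88716 - (-162 + 8*(-480)))) = 1/(-159019 + (-88716 - (-162 - 3840))) = 1/(-159019 + (-88716 - 1*(-4002))) = 1/(-159019 + (-88716 + 4002)) = 1/(-159019 - 84714) = 1/(-243733) = -1/243733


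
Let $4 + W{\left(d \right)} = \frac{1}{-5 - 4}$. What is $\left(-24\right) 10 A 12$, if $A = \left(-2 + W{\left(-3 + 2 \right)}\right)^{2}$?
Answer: $- \frac{968000}{9} \approx -1.0756 \cdot 10^{5}$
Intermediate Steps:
$W{\left(d \right)} = - \frac{37}{9}$ ($W{\left(d \right)} = -4 + \frac{1}{-5 - 4} = -4 + \frac{1}{-9} = -4 - \frac{1}{9} = - \frac{37}{9}$)
$A = \frac{3025}{81}$ ($A = \left(-2 - \frac{37}{9}\right)^{2} = \left(- \frac{55}{9}\right)^{2} = \frac{3025}{81} \approx 37.346$)
$\left(-24\right) 10 A 12 = \left(-24\right) 10 \cdot \frac{3025}{81} \cdot 12 = \left(-240\right) \frac{12100}{27} = - \frac{968000}{9}$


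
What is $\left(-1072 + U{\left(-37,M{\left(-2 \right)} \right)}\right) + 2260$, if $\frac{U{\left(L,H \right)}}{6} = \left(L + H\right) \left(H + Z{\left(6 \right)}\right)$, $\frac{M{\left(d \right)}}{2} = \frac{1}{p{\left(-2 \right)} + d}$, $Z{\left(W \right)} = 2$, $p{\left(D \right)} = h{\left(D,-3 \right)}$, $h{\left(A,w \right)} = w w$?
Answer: $\frac{33540}{49} \approx 684.49$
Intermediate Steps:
$h{\left(A,w \right)} = w^{2}$
$p{\left(D \right)} = 9$ ($p{\left(D \right)} = \left(-3\right)^{2} = 9$)
$M{\left(d \right)} = \frac{2}{9 + d}$
$U{\left(L,H \right)} = 6 \left(2 + H\right) \left(H + L\right)$ ($U{\left(L,H \right)} = 6 \left(L + H\right) \left(H + 2\right) = 6 \left(H + L\right) \left(2 + H\right) = 6 \left(2 + H\right) \left(H + L\right)$)
$\left(-1072 + U{\left(-37,M{\left(-2 \right)} \right)}\right) + 2260 = \left(-1072 + \left(6 \left(\frac{2}{9 - 2}\right)^{2} + 12 \frac{2}{9 - 2} + 12 \left(-37\right) + 6 \frac{2}{9 - 2} \left(-37\right)\right)\right) + 2260 = \left(-1072 + \left(6 \left(\frac{2}{7}\right)^{2} + 12 \cdot \frac{2}{7} - 444 + 6 \cdot \frac{2}{7} \left(-37\right)\right)\right) + 2260 = \left(-1072 + \left(6 \cdot \frac{4}{49} + \frac{24}{7} - 444 - \frac{444}{7}\right)\right) + 2260 = \left(-1072 + \left(\frac{24}{49} + \frac{24}{7} - 444 - \frac{444}{7}\right)\right) + 2260 = \left(-1072 - \frac{24672}{49}\right) + 2260 = - \frac{77200}{49} + 2260 = \frac{33540}{49}$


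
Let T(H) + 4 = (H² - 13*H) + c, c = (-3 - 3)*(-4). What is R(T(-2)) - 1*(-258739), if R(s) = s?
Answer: 258789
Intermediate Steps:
c = 24 (c = -6*(-4) = 24)
T(H) = 20 + H² - 13*H (T(H) = -4 + ((H² - 13*H) + 24) = -4 + (24 + H² - 13*H) = 20 + H² - 13*H)
R(T(-2)) - 1*(-258739) = (20 + (-2)² - 13*(-2)) - 1*(-258739) = (20 + 4 + 26) + 258739 = 50 + 258739 = 258789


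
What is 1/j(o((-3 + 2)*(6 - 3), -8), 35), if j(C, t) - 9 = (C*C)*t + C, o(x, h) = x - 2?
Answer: 1/879 ≈ 0.0011377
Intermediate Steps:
o(x, h) = -2 + x
j(C, t) = 9 + C + t*C² (j(C, t) = 9 + ((C*C)*t + C) = 9 + (C²*t + C) = 9 + (t*C² + C) = 9 + (C + t*C²) = 9 + C + t*C²)
1/j(o((-3 + 2)*(6 - 3), -8), 35) = 1/(9 + (-2 + (-3 + 2)*(6 - 3)) + 35*(-2 + (-3 + 2)*(6 - 3))²) = 1/(9 + (-2 - 1*3) + 35*(-2 - 1*3)²) = 1/(9 + (-2 - 3) + 35*(-2 - 3)²) = 1/(9 - 5 + 35*(-5)²) = 1/(9 - 5 + 35*25) = 1/(9 - 5 + 875) = 1/879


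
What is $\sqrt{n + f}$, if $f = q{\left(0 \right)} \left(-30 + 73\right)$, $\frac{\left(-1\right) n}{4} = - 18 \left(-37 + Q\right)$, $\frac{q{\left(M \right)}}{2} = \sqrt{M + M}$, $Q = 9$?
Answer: $12 i \sqrt{14} \approx 44.9 i$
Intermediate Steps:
$q{\left(M \right)} = 2 \sqrt{2} \sqrt{M}$ ($q{\left(M \right)} = 2 \sqrt{M + M} = 2 \sqrt{2 M} = 2 \sqrt{2} \sqrt{M}$)
$n = -2016$ ($n = - 4 \left(- 18 \left(-37 + 9\right)\right) = - 4 \left(\left(-18\right) \left(-28\right)\right) = \left(-4\right) 504 = -2016$)
$f = 0$ ($f = 2 \sqrt{2} \sqrt{0} \left(-30 + 73\right) = 2 \sqrt{2} \cdot 0 \cdot 43 = 0 \cdot 43 = 0$)
$\sqrt{n + f} = \sqrt{-2016 + 0} = \sqrt{-2016} = 12 i \sqrt{14}$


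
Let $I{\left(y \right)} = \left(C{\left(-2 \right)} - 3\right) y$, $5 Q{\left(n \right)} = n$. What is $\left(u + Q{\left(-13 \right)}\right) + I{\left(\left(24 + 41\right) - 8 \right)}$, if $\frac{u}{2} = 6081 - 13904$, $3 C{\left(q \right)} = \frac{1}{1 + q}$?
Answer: $- \frac{79193}{5} \approx -15839.0$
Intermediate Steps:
$C{\left(q \right)} = \frac{1}{3 \left(1 + q\right)}$
$Q{\left(n \right)} = \frac{n}{5}$
$u = -15646$ ($u = 2 \left(6081 - 13904\right) = 2 \left(-7823\right) = -15646$)
$I{\left(y \right)} = - \frac{10 y}{3}$ ($I{\left(y \right)} = \left(\frac{1}{3 \left(1 - 2\right)} - 3\right) y = \left(\frac{1}{3 \left(-1\right)} - 3\right) y = \left(\frac{1}{3} \left(-1\right) - 3\right) y = \left(- \frac{1}{3} - 3\right) y = - \frac{10 y}{3}$)
$\left(u + Q{\left(-13 \right)}\right) + I{\left(\left(24 + 41\right) - 8 \right)} = \left(-15646 + \frac{1}{5} \left(-13\right)\right) - \frac{10 \left(\left(24 + 41\right) - 8\right)}{3} = \left(-15646 - \frac{13}{5}\right) - \frac{10 \left(65 - 8\right)}{3} = - \frac{78243}{5} - 190 = - \frac{79193}{5}$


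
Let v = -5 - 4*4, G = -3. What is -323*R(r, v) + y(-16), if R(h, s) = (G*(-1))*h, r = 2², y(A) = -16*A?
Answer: -3620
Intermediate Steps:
r = 4
v = -21 (v = -5 - 16 = -21)
R(h, s) = 3*h (R(h, s) = (-3*(-1))*h = 3*h)
-323*R(r, v) + y(-16) = -969*4 - 16*(-16) = -323*12 + 256 = -3876 + 256 = -3620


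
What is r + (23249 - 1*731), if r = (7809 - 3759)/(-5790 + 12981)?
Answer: 17992332/799 ≈ 22519.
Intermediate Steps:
r = 450/799 (r = 4050/7191 = 4050*(1/7191) = 450/799 ≈ 0.56320)
r + (23249 - 1*731) = 450/799 + (23249 - 1*731) = 450/799 + (23249 - 731) = 450/799 + 22518 = 17992332/799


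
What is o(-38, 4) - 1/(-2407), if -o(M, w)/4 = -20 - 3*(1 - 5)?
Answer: 77025/2407 ≈ 32.000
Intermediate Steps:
o(M, w) = 32 (o(M, w) = -4*(-20 - 3*(1 - 5)) = -4*(-20 - 3*(-4)) = -4*(-20 - 1*(-12)) = -4*(-20 + 12) = -4*(-8) = 32)
o(-38, 4) - 1/(-2407) = 32 - 1/(-2407) = 32 - 1*(-1/2407) = 32 + 1/2407 = 77025/2407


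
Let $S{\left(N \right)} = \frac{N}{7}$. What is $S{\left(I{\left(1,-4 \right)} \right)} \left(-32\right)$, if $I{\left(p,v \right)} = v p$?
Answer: $\frac{128}{7} \approx 18.286$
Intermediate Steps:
$I{\left(p,v \right)} = p v$
$S{\left(N \right)} = \frac{N}{7}$ ($S{\left(N \right)} = N \frac{1}{7} = \frac{N}{7}$)
$S{\left(I{\left(1,-4 \right)} \right)} \left(-32\right) = \frac{1 \left(-4\right)}{7} \left(-32\right) = \frac{1}{7} \left(-4\right) \left(-32\right) = \left(- \frac{4}{7}\right) \left(-32\right) = \frac{128}{7}$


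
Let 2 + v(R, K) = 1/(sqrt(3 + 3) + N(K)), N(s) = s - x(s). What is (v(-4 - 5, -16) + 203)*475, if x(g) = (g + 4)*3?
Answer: 18813325/197 - 475*sqrt(6)/394 ≈ 95496.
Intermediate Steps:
x(g) = 12 + 3*g (x(g) = (4 + g)*3 = 12 + 3*g)
N(s) = -12 - 2*s (N(s) = s - (12 + 3*s) = s + (-12 - 3*s) = -12 - 2*s)
v(R, K) = -2 + 1/(-12 + sqrt(6) - 2*K) (v(R, K) = -2 + 1/(sqrt(3 + 3) + (-12 - 2*K)) = -2 + 1/(sqrt(6) + (-12 - 2*K)) = -2 + 1/(-12 + sqrt(6) - 2*K))
(v(-4 - 5, -16) + 203)*475 = ((-25 - 4*(-16) + 2*sqrt(6))/(12 - sqrt(6) + 2*(-16)) + 203)*475 = ((-25 + 64 + 2*sqrt(6))/(12 - sqrt(6) - 32) + 203)*475 = ((39 + 2*sqrt(6))/(-20 - sqrt(6)) + 203)*475 = (203 + (39 + 2*sqrt(6))/(-20 - sqrt(6)))*475 = 96425 + 475*(39 + 2*sqrt(6))/(-20 - sqrt(6))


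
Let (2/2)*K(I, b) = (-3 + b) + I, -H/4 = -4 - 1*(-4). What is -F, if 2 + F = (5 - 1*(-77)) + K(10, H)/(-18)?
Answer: -1433/18 ≈ -79.611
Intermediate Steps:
H = 0 (H = -4*(-4 - 1*(-4)) = -4*(-4 + 4) = -4*0 = 0)
K(I, b) = -3 + I + b (K(I, b) = (-3 + b) + I = -3 + I + b)
F = 1433/18 (F = -2 + ((5 - 1*(-77)) + (-3 + 10 + 0)/(-18)) = -2 + ((5 + 77) + 7*(-1/18)) = -2 + (82 - 7/18) = -2 + 1469/18 = 1433/18 ≈ 79.611)
-F = -1*1433/18 = -1433/18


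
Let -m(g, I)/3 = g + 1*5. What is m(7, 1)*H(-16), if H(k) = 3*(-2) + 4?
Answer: 72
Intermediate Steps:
H(k) = -2 (H(k) = -6 + 4 = -2)
m(g, I) = -15 - 3*g (m(g, I) = -3*(g + 1*5) = -3*(g + 5) = -3*(5 + g) = -15 - 3*g)
m(7, 1)*H(-16) = (-15 - 3*7)*(-2) = (-15 - 21)*(-2) = -36*(-2) = 72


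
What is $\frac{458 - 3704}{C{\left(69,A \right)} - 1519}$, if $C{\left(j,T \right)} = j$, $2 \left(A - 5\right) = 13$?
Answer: $\frac{1623}{725} \approx 2.2386$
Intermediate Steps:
$A = \frac{23}{2}$ ($A = 5 + \frac{1}{2} \cdot 13 = 5 + \frac{13}{2} = \frac{23}{2} \approx 11.5$)
$\frac{458 - 3704}{C{\left(69,A \right)} - 1519} = \frac{458 - 3704}{69 - 1519} = - \frac{3246}{-1450} = \left(-3246\right) \left(- \frac{1}{1450}\right) = \frac{1623}{725}$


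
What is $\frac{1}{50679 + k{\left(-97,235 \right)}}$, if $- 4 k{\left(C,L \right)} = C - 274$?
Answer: $\frac{4}{203087} \approx 1.9696 \cdot 10^{-5}$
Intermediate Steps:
$k{\left(C,L \right)} = \frac{137}{2} - \frac{C}{4}$ ($k{\left(C,L \right)} = - \frac{C - 274}{4} = - \frac{-274 + C}{4} = \frac{137}{2} - \frac{C}{4}$)
$\frac{1}{50679 + k{\left(-97,235 \right)}} = \frac{1}{50679 + \left(\frac{137}{2} - - \frac{97}{4}\right)} = \frac{1}{50679 + \left(\frac{137}{2} + \frac{97}{4}\right)} = \frac{1}{50679 + \frac{371}{4}} = \frac{1}{\frac{203087}{4}} = \frac{4}{203087}$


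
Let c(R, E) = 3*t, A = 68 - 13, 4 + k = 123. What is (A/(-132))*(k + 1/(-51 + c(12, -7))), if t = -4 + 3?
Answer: -32125/648 ≈ -49.576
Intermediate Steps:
k = 119 (k = -4 + 123 = 119)
t = -1
A = 55
c(R, E) = -3 (c(R, E) = 3*(-1) = -3)
(A/(-132))*(k + 1/(-51 + c(12, -7))) = (55/(-132))*(119 + 1/(-51 - 3)) = (55*(-1/132))*(119 + 1/(-54)) = -5*(119 - 1/54)/12 = -5/12*6425/54 = -32125/648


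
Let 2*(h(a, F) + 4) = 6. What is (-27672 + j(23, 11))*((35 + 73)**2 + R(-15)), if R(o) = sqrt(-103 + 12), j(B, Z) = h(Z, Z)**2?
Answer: -322754544 - 27671*I*sqrt(91) ≈ -3.2275e+8 - 2.6396e+5*I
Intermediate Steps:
h(a, F) = -1 (h(a, F) = -4 + (1/2)*6 = -4 + 3 = -1)
j(B, Z) = 1 (j(B, Z) = (-1)**2 = 1)
R(o) = I*sqrt(91) (R(o) = sqrt(-91) = I*sqrt(91))
(-27672 + j(23, 11))*((35 + 73)**2 + R(-15)) = (-27672 + 1)*((35 + 73)**2 + I*sqrt(91)) = -27671*(108**2 + I*sqrt(91)) = -27671*(11664 + I*sqrt(91)) = -322754544 - 27671*I*sqrt(91)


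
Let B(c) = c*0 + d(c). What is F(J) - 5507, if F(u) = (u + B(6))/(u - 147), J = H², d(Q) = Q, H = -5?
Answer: -671885/122 ≈ -5507.3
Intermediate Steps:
B(c) = c (B(c) = c*0 + c = 0 + c = c)
J = 25 (J = (-5)² = 25)
F(u) = (6 + u)/(-147 + u) (F(u) = (u + 6)/(u - 147) = (6 + u)/(-147 + u))
F(J) - 5507 = (6 + 25)/(-147 + 25) - 5507 = 31/(-122) - 5507 = -1/122*31 - 5507 = -31/122 - 5507 = -671885/122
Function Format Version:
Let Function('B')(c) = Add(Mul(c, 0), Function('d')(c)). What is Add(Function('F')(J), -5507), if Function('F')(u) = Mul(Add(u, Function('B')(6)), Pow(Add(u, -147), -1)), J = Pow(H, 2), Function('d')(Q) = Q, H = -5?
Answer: Rational(-671885, 122) ≈ -5507.3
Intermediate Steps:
Function('B')(c) = c (Function('B')(c) = Add(Mul(c, 0), c) = Add(0, c) = c)
J = 25 (J = Pow(-5, 2) = 25)
Function('F')(u) = Mul(Pow(Add(-147, u), -1), Add(6, u)) (Function('F')(u) = Mul(Add(u, 6), Pow(Add(u, -147), -1)) = Mul(Add(6, u), Pow(Add(-147, u), -1)) = Mul(Pow(Add(-147, u), -1), Add(6, u)))
Add(Function('F')(J), -5507) = Add(Mul(Pow(Add(-147, 25), -1), Add(6, 25)), -5507) = Add(Mul(Pow(-122, -1), 31), -5507) = Add(Mul(Rational(-1, 122), 31), -5507) = Add(Rational(-31, 122), -5507) = Rational(-671885, 122)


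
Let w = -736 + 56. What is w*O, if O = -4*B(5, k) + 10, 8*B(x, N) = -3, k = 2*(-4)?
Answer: -7820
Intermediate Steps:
k = -8
B(x, N) = -3/8 (B(x, N) = (⅛)*(-3) = -3/8)
w = -680
O = 23/2 (O = -4*(-3/8) + 10 = 3/2 + 10 = 23/2 ≈ 11.500)
w*O = -680*23/2 = -7820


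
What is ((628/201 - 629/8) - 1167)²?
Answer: 3991768239481/2585664 ≈ 1.5438e+6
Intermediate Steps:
((628/201 - 629/8) - 1167)² = (-121405/1608 - 1167)² = (-1997941/1608)² = 3991768239481/2585664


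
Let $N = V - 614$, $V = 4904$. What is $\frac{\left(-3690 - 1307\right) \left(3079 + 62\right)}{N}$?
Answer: $- \frac{5231859}{1430} \approx -3658.6$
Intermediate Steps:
$N = 4290$ ($N = 4904 - 614 = 4290$)
$\frac{\left(-3690 - 1307\right) \left(3079 + 62\right)}{N} = \frac{\left(-3690 - 1307\right) \left(3079 + 62\right)}{4290} = \left(-4997\right) 3141 \cdot \frac{1}{4290} = \left(-15695577\right) \frac{1}{4290} = - \frac{5231859}{1430}$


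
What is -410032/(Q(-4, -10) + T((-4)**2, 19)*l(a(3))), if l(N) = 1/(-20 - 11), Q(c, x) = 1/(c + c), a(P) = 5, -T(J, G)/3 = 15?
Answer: -14526848/47 ≈ -3.0908e+5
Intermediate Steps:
T(J, G) = -45 (T(J, G) = -3*15 = -45)
Q(c, x) = 1/(2*c)
l(N) = -1/31 (l(N) = 1/(-31) = -1/31)
-410032/(Q(-4, -10) + T((-4)**2, 19)*l(a(3))) = -410032/((1/2)/(-4) - 45*(-1/31)) = -410032/((1/2)*(-1/4) + 45/31) = -410032/(-1/8 + 45/31) = -410032/329/248 = -410032*248/329 = -14526848/47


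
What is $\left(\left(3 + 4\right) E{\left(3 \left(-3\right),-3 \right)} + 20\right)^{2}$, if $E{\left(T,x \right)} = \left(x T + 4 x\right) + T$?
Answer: $3844$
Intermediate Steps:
$E{\left(T,x \right)} = T + 4 x + T x$ ($E{\left(T,x \right)} = \left(T x + 4 x\right) + T = \left(4 x + T x\right) + T = T + 4 x + T x$)
$\left(\left(3 + 4\right) E{\left(3 \left(-3\right),-3 \right)} + 20\right)^{2} = \left(\left(3 + 4\right) \left(3 \left(-3\right) + 4 \left(-3\right) + 3 \left(-3\right) \left(-3\right)\right) + 20\right)^{2} = \left(7 \left(-9 - 12 - -27\right) + 20\right)^{2} = \left(7 \left(-9 - 12 + 27\right) + 20\right)^{2} = \left(7 \cdot 6 + 20\right)^{2} = \left(42 + 20\right)^{2} = 62^{2} = 3844$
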